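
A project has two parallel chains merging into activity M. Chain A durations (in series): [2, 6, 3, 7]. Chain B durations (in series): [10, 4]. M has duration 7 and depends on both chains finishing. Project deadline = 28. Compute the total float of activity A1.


Forward pass: ES(A1) = sum of predecessors on chain A = 0
EF = ES + duration = 0 + 2 = 2
Backward pass: LF(M) = deadline = 28; LS(M) = 28 - 7 = 21
LF(A1) = LS(M) - sum(successors on chain A) = 21 - 16 = 5
LS = LF - duration = 5 - 2 = 3
Total float = LS - ES = 3 - 0 = 3

3


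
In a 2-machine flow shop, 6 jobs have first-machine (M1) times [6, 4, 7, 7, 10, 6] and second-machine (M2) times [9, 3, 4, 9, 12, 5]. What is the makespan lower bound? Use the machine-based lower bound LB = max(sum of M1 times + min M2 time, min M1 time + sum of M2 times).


LB1 = sum(M1 times) + min(M2 times) = 40 + 3 = 43
LB2 = min(M1 times) + sum(M2 times) = 4 + 42 = 46
Lower bound = max(LB1, LB2) = max(43, 46) = 46

46


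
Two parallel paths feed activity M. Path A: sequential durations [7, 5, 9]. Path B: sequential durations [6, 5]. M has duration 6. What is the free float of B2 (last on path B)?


ES(B2) = sum of predecessors on chain B = 6
EF(B2) = ES + duration = 6 + 5 = 11
Successor of B2 is M. ES(M) = max(sum(A), sum(B)) = max(21, 11) = 21
Free float = ES(successor) - EF(current) = 21 - 11 = 10

10


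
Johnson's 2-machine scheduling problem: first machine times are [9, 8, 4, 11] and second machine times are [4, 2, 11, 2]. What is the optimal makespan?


Apply Johnson's rule:
  Group 1 (a <= b): [(3, 4, 11)]
  Group 2 (a > b): [(1, 9, 4), (2, 8, 2), (4, 11, 2)]
Optimal job order: [3, 1, 2, 4]
Schedule:
  Job 3: M1 done at 4, M2 done at 15
  Job 1: M1 done at 13, M2 done at 19
  Job 2: M1 done at 21, M2 done at 23
  Job 4: M1 done at 32, M2 done at 34
Makespan = 34

34


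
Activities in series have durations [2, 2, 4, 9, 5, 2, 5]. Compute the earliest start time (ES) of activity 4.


Activity 4 starts after activities 1 through 3 complete.
Predecessor durations: [2, 2, 4]
ES = 2 + 2 + 4 = 8

8


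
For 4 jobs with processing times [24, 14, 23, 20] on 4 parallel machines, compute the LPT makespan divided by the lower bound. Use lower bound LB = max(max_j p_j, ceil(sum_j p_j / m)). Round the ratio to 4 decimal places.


LPT order: [24, 23, 20, 14]
Machine loads after assignment: [24, 23, 20, 14]
LPT makespan = 24
Lower bound = max(max_job, ceil(total/4)) = max(24, 21) = 24
Ratio = 24 / 24 = 1.0

1.0


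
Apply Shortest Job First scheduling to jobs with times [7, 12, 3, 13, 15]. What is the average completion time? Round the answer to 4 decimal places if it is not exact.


SJF order (ascending): [3, 7, 12, 13, 15]
Completion times:
  Job 1: burst=3, C=3
  Job 2: burst=7, C=10
  Job 3: burst=12, C=22
  Job 4: burst=13, C=35
  Job 5: burst=15, C=50
Average completion = 120/5 = 24.0

24.0


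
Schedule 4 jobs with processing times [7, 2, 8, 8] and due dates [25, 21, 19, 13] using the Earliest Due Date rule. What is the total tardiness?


Sort by due date (EDD order): [(8, 13), (8, 19), (2, 21), (7, 25)]
Compute completion times and tardiness:
  Job 1: p=8, d=13, C=8, tardiness=max(0,8-13)=0
  Job 2: p=8, d=19, C=16, tardiness=max(0,16-19)=0
  Job 3: p=2, d=21, C=18, tardiness=max(0,18-21)=0
  Job 4: p=7, d=25, C=25, tardiness=max(0,25-25)=0
Total tardiness = 0

0


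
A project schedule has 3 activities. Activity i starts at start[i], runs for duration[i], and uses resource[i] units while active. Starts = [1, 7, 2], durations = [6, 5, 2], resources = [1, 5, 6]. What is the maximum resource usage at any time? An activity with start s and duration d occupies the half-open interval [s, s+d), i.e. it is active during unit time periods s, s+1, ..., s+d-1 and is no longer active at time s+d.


Each activity i is active on [start_i, start_i + duration_i).
Compute total resource usage per time slot:
  t=0: active resources = [], total = 0
  t=1: active resources = [1], total = 1
  t=2: active resources = [1, 6], total = 7
  t=3: active resources = [1, 6], total = 7
  t=4: active resources = [1], total = 1
  t=5: active resources = [1], total = 1
  t=6: active resources = [1], total = 1
  t=7: active resources = [5], total = 5
  t=8: active resources = [5], total = 5
  t=9: active resources = [5], total = 5
  t=10: active resources = [5], total = 5
  t=11: active resources = [5], total = 5
Peak resource demand = 7

7


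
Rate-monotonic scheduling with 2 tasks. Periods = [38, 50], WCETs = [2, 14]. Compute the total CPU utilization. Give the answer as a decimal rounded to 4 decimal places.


Compute individual utilizations (exact fractions):
  Task 1: C/T = 2/38 = 1/19 (approx. 0.0526)
  Task 2: C/T = 14/50 = 7/25 (approx. 0.28)
Total utilization U = 1/19 + 7/25 = 158/475
Rounded to 4 decimal places: U = 0.3326
RM (Liu & Layland) bound for 2 tasks = 0.828427; compare with U = 158/475 (approx. 0.332632)
U <= bound, so schedulable by RM sufficient condition.

0.3326


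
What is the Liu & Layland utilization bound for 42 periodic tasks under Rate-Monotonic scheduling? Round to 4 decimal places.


Compute 2^(1/42) = 1.0166404394
Subtract 1: 1.0166404394 - 1 = 0.0166404394
Multiply by n: 42 * 0.0166404394 = 0.6988984548
Round to 4 dp: 0.6989

0.6989


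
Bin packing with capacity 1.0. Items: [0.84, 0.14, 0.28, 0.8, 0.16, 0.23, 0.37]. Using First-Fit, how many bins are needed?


Place items sequentially using First-Fit:
  Item 0.84 -> new Bin 1
  Item 0.14 -> Bin 1 (now 0.98)
  Item 0.28 -> new Bin 2
  Item 0.8 -> new Bin 3
  Item 0.16 -> Bin 2 (now 0.44)
  Item 0.23 -> Bin 2 (now 0.67)
  Item 0.37 -> new Bin 4
Total bins used = 4

4


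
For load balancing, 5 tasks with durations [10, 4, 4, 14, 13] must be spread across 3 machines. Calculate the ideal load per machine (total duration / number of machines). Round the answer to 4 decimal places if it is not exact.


Total processing time = 10 + 4 + 4 + 14 + 13 = 45
Number of machines = 3
Ideal balanced load = 45 / 3 = 15.0

15.0


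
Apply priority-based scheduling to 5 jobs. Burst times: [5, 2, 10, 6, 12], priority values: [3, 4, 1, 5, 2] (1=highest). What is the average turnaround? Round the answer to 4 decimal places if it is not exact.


Sort by priority (ascending = highest first):
Order: [(1, 10), (2, 12), (3, 5), (4, 2), (5, 6)]
Completion times:
  Priority 1, burst=10, C=10
  Priority 2, burst=12, C=22
  Priority 3, burst=5, C=27
  Priority 4, burst=2, C=29
  Priority 5, burst=6, C=35
Average turnaround = 123/5 = 24.6

24.6


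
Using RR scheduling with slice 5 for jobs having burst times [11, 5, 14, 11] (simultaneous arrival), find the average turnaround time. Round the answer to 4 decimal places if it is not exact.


Time quantum = 5
Execution trace:
  J1 runs 5 units, time = 5
  J2 runs 5 units, time = 10
  J3 runs 5 units, time = 15
  J4 runs 5 units, time = 20
  J1 runs 5 units, time = 25
  J3 runs 5 units, time = 30
  J4 runs 5 units, time = 35
  J1 runs 1 units, time = 36
  J3 runs 4 units, time = 40
  J4 runs 1 units, time = 41
Finish times: [36, 10, 40, 41]
Average turnaround = 127/4 = 31.75

31.75


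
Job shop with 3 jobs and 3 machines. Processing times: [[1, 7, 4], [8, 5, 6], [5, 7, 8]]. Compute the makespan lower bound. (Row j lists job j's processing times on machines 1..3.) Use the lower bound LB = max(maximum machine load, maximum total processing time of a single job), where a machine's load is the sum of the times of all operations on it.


Machine loads:
  Machine 1: 1 + 8 + 5 = 14
  Machine 2: 7 + 5 + 7 = 19
  Machine 3: 4 + 6 + 8 = 18
Max machine load = 19
Job totals:
  Job 1: 12
  Job 2: 19
  Job 3: 20
Max job total = 20
Lower bound = max(19, 20) = 20

20


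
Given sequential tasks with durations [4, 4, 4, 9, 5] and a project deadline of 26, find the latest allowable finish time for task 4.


LF(activity 4) = deadline - sum of successor durations
Successors: activities 5 through 5 with durations [5]
Sum of successor durations = 5
LF = 26 - 5 = 21

21


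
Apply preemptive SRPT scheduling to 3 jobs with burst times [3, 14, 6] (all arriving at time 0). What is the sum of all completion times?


Since all jobs arrive at t=0, SRPT equals SPT ordering.
SPT order: [3, 6, 14]
Completion times:
  Job 1: p=3, C=3
  Job 2: p=6, C=9
  Job 3: p=14, C=23
Total completion time = 3 + 9 + 23 = 35

35


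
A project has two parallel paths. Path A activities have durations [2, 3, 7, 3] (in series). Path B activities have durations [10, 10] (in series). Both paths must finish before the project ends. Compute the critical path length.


Path A total = 2 + 3 + 7 + 3 = 15
Path B total = 10 + 10 = 20
Critical path = longest path = max(15, 20) = 20

20


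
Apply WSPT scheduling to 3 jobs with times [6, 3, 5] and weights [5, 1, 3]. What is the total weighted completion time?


Compute p/w ratios and sort ascending (WSPT): [(6, 5), (5, 3), (3, 1)]
Compute weighted completion times:
  Job (p=6,w=5): C=6, w*C=5*6=30
  Job (p=5,w=3): C=11, w*C=3*11=33
  Job (p=3,w=1): C=14, w*C=1*14=14
Total weighted completion time = 77

77


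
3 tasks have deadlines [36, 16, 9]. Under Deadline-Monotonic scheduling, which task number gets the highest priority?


Sort tasks by relative deadline (ascending):
  Task 3: deadline = 9
  Task 2: deadline = 16
  Task 1: deadline = 36
Priority order (highest first): [3, 2, 1]
Highest priority task = 3

3


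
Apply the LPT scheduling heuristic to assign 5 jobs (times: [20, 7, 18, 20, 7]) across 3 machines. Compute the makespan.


Sort jobs in decreasing order (LPT): [20, 20, 18, 7, 7]
Assign each job to the least loaded machine:
  Machine 1: jobs [20, 7], load = 27
  Machine 2: jobs [20], load = 20
  Machine 3: jobs [18, 7], load = 25
Makespan = max load = 27

27


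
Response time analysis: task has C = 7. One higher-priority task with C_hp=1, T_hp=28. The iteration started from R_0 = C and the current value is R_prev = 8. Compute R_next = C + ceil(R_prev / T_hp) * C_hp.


R_next = C + ceil(R_prev / T_hp) * C_hp
ceil(8 / 28) = ceil(0.2857) = 1
Interference = 1 * 1 = 1
R_next = 7 + 1 = 8
R_next = R_prev, so the iteration has converged (response time = 8).

8


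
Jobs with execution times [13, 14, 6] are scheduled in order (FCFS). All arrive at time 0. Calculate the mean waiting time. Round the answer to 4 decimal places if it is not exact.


FCFS order (as given): [13, 14, 6]
Waiting times:
  Job 1: wait = 0
  Job 2: wait = 13
  Job 3: wait = 27
Sum of waiting times = 40
Average waiting time = 40/3 = 13.3333

13.3333


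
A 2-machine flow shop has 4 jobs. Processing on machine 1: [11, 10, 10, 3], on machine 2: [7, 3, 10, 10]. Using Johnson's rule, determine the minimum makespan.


Apply Johnson's rule:
  Group 1 (a <= b): [(4, 3, 10), (3, 10, 10)]
  Group 2 (a > b): [(1, 11, 7), (2, 10, 3)]
Optimal job order: [4, 3, 1, 2]
Schedule:
  Job 4: M1 done at 3, M2 done at 13
  Job 3: M1 done at 13, M2 done at 23
  Job 1: M1 done at 24, M2 done at 31
  Job 2: M1 done at 34, M2 done at 37
Makespan = 37

37


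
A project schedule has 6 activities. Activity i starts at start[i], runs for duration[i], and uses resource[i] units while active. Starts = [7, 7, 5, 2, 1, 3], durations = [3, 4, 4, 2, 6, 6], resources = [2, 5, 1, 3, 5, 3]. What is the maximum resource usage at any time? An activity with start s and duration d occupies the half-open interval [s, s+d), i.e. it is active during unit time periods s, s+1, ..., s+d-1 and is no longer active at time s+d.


Each activity i is active on [start_i, start_i + duration_i).
Compute total resource usage per time slot:
  t=0: active resources = [], total = 0
  t=1: active resources = [5], total = 5
  t=2: active resources = [3, 5], total = 8
  t=3: active resources = [3, 5, 3], total = 11
  t=4: active resources = [5, 3], total = 8
  t=5: active resources = [1, 5, 3], total = 9
  t=6: active resources = [1, 5, 3], total = 9
  t=7: active resources = [2, 5, 1, 3], total = 11
  t=8: active resources = [2, 5, 1, 3], total = 11
  t=9: active resources = [2, 5], total = 7
  t=10: active resources = [5], total = 5
Peak resource demand = 11

11


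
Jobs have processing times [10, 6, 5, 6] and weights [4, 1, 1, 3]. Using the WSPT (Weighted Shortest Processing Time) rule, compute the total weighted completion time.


Compute p/w ratios and sort ascending (WSPT): [(6, 3), (10, 4), (5, 1), (6, 1)]
Compute weighted completion times:
  Job (p=6,w=3): C=6, w*C=3*6=18
  Job (p=10,w=4): C=16, w*C=4*16=64
  Job (p=5,w=1): C=21, w*C=1*21=21
  Job (p=6,w=1): C=27, w*C=1*27=27
Total weighted completion time = 130

130


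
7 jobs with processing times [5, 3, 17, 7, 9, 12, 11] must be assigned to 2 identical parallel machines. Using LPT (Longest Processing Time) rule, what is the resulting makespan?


Sort jobs in decreasing order (LPT): [17, 12, 11, 9, 7, 5, 3]
Assign each job to the least loaded machine:
  Machine 1: jobs [17, 9, 5], load = 31
  Machine 2: jobs [12, 11, 7, 3], load = 33
Makespan = max load = 33

33


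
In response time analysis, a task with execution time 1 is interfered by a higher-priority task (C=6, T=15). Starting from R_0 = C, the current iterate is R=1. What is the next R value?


R_next = C + ceil(R_prev / T_hp) * C_hp
ceil(1 / 15) = ceil(0.0667) = 1
Interference = 1 * 6 = 6
R_next = 1 + 6 = 7

7


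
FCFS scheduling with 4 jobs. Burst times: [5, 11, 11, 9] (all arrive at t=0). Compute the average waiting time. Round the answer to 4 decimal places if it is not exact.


FCFS order (as given): [5, 11, 11, 9]
Waiting times:
  Job 1: wait = 0
  Job 2: wait = 5
  Job 3: wait = 16
  Job 4: wait = 27
Sum of waiting times = 48
Average waiting time = 48/4 = 12.0

12.0


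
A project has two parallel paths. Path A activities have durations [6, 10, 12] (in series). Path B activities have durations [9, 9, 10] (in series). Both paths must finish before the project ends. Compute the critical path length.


Path A total = 6 + 10 + 12 = 28
Path B total = 9 + 9 + 10 = 28
Critical path = longest path = max(28, 28) = 28

28


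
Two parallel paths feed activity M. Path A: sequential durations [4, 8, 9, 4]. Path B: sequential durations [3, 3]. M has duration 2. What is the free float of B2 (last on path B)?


ES(B2) = sum of predecessors on chain B = 3
EF(B2) = ES + duration = 3 + 3 = 6
Successor of B2 is M. ES(M) = max(sum(A), sum(B)) = max(25, 6) = 25
Free float = ES(successor) - EF(current) = 25 - 6 = 19

19


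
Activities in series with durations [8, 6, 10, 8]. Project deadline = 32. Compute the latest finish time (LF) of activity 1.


LF(activity 1) = deadline - sum of successor durations
Successors: activities 2 through 4 with durations [6, 10, 8]
Sum of successor durations = 24
LF = 32 - 24 = 8

8


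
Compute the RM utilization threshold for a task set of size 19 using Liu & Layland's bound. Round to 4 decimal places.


Compute 2^(1/19) = 1.0371550444
Subtract 1: 1.0371550444 - 1 = 0.0371550444
Multiply by n: 19 * 0.0371550444 = 0.7059458436
Round to 4 dp: 0.7059

0.7059


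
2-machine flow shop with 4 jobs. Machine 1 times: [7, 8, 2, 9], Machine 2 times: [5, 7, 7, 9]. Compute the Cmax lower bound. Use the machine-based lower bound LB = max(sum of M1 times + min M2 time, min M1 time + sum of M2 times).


LB1 = sum(M1 times) + min(M2 times) = 26 + 5 = 31
LB2 = min(M1 times) + sum(M2 times) = 2 + 28 = 30
Lower bound = max(LB1, LB2) = max(31, 30) = 31

31


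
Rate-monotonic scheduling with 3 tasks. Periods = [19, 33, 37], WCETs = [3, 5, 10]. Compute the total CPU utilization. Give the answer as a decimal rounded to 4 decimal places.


Compute individual utilizations (exact fractions):
  Task 1: C/T = 3/19 (approx. 0.1579)
  Task 2: C/T = 5/33 (approx. 0.1515)
  Task 3: C/T = 10/37 (approx. 0.2703)
Total utilization U = 3/19 + 5/33 + 10/37 = 13448/23199
Rounded to 4 decimal places: U = 0.5797
RM (Liu & Layland) bound for 3 tasks = 0.779763; compare with U = 13448/23199 (approx. 0.579680)
U <= bound, so schedulable by RM sufficient condition.

0.5797


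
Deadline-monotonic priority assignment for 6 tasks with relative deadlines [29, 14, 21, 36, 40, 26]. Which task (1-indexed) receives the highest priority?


Sort tasks by relative deadline (ascending):
  Task 2: deadline = 14
  Task 3: deadline = 21
  Task 6: deadline = 26
  Task 1: deadline = 29
  Task 4: deadline = 36
  Task 5: deadline = 40
Priority order (highest first): [2, 3, 6, 1, 4, 5]
Highest priority task = 2

2


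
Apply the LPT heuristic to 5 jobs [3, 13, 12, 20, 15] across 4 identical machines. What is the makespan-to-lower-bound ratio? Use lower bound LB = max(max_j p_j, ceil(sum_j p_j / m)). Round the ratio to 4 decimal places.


LPT order: [20, 15, 13, 12, 3]
Machine loads after assignment: [20, 15, 13, 15]
LPT makespan = 20
Lower bound = max(max_job, ceil(total/4)) = max(20, 16) = 20
Ratio = 20 / 20 = 1.0

1.0


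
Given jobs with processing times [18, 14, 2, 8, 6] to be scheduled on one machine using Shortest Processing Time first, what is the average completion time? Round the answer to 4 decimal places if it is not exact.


Sort jobs by processing time (SPT order): [2, 6, 8, 14, 18]
Compute completion times sequentially:
  Job 1: processing = 2, completes at 2
  Job 2: processing = 6, completes at 8
  Job 3: processing = 8, completes at 16
  Job 4: processing = 14, completes at 30
  Job 5: processing = 18, completes at 48
Sum of completion times = 104
Average completion time = 104/5 = 20.8

20.8


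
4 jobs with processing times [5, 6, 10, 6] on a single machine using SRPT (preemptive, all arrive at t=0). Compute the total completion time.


Since all jobs arrive at t=0, SRPT equals SPT ordering.
SPT order: [5, 6, 6, 10]
Completion times:
  Job 1: p=5, C=5
  Job 2: p=6, C=11
  Job 3: p=6, C=17
  Job 4: p=10, C=27
Total completion time = 5 + 11 + 17 + 27 = 60

60


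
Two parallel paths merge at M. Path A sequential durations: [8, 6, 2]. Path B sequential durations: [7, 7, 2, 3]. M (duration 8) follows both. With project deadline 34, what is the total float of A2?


Forward pass: ES(A2) = sum of predecessors on chain A = 8
EF = ES + duration = 8 + 6 = 14
Backward pass: LF(M) = deadline = 34; LS(M) = 34 - 8 = 26
LF(A2) = LS(M) - sum(successors on chain A) = 26 - 2 = 24
LS = LF - duration = 24 - 6 = 18
Total float = LS - ES = 18 - 8 = 10

10


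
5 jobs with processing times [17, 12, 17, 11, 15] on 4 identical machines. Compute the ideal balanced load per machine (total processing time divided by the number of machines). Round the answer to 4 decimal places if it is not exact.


Total processing time = 17 + 12 + 17 + 11 + 15 = 72
Number of machines = 4
Ideal balanced load = 72 / 4 = 18.0

18.0


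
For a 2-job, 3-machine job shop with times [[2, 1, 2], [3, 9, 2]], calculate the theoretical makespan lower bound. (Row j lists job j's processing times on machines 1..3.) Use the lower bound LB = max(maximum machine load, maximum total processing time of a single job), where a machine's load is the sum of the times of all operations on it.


Machine loads:
  Machine 1: 2 + 3 = 5
  Machine 2: 1 + 9 = 10
  Machine 3: 2 + 2 = 4
Max machine load = 10
Job totals:
  Job 1: 5
  Job 2: 14
Max job total = 14
Lower bound = max(10, 14) = 14

14


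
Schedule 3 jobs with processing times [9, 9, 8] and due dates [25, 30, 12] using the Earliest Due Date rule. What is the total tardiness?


Sort by due date (EDD order): [(8, 12), (9, 25), (9, 30)]
Compute completion times and tardiness:
  Job 1: p=8, d=12, C=8, tardiness=max(0,8-12)=0
  Job 2: p=9, d=25, C=17, tardiness=max(0,17-25)=0
  Job 3: p=9, d=30, C=26, tardiness=max(0,26-30)=0
Total tardiness = 0

0


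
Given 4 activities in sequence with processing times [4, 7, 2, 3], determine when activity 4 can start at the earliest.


Activity 4 starts after activities 1 through 3 complete.
Predecessor durations: [4, 7, 2]
ES = 4 + 7 + 2 = 13

13


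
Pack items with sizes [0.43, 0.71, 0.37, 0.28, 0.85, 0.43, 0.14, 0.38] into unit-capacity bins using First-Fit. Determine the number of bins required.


Place items sequentially using First-Fit:
  Item 0.43 -> new Bin 1
  Item 0.71 -> new Bin 2
  Item 0.37 -> Bin 1 (now 0.8)
  Item 0.28 -> Bin 2 (now 0.99)
  Item 0.85 -> new Bin 3
  Item 0.43 -> new Bin 4
  Item 0.14 -> Bin 1 (now 0.94)
  Item 0.38 -> Bin 4 (now 0.81)
Total bins used = 4

4


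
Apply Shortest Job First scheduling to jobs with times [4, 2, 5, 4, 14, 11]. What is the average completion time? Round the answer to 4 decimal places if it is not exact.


SJF order (ascending): [2, 4, 4, 5, 11, 14]
Completion times:
  Job 1: burst=2, C=2
  Job 2: burst=4, C=6
  Job 3: burst=4, C=10
  Job 4: burst=5, C=15
  Job 5: burst=11, C=26
  Job 6: burst=14, C=40
Average completion = 99/6 = 16.5

16.5


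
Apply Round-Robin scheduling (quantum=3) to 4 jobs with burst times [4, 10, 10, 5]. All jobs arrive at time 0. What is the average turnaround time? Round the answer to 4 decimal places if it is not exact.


Time quantum = 3
Execution trace:
  J1 runs 3 units, time = 3
  J2 runs 3 units, time = 6
  J3 runs 3 units, time = 9
  J4 runs 3 units, time = 12
  J1 runs 1 units, time = 13
  J2 runs 3 units, time = 16
  J3 runs 3 units, time = 19
  J4 runs 2 units, time = 21
  J2 runs 3 units, time = 24
  J3 runs 3 units, time = 27
  J2 runs 1 units, time = 28
  J3 runs 1 units, time = 29
Finish times: [13, 28, 29, 21]
Average turnaround = 91/4 = 22.75

22.75


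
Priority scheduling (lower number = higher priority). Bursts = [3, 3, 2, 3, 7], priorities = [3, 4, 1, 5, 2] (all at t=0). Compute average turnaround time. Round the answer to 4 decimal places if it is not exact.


Sort by priority (ascending = highest first):
Order: [(1, 2), (2, 7), (3, 3), (4, 3), (5, 3)]
Completion times:
  Priority 1, burst=2, C=2
  Priority 2, burst=7, C=9
  Priority 3, burst=3, C=12
  Priority 4, burst=3, C=15
  Priority 5, burst=3, C=18
Average turnaround = 56/5 = 11.2

11.2


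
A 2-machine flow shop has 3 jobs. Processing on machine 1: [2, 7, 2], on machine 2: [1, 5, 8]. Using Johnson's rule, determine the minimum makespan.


Apply Johnson's rule:
  Group 1 (a <= b): [(3, 2, 8)]
  Group 2 (a > b): [(2, 7, 5), (1, 2, 1)]
Optimal job order: [3, 2, 1]
Schedule:
  Job 3: M1 done at 2, M2 done at 10
  Job 2: M1 done at 9, M2 done at 15
  Job 1: M1 done at 11, M2 done at 16
Makespan = 16

16


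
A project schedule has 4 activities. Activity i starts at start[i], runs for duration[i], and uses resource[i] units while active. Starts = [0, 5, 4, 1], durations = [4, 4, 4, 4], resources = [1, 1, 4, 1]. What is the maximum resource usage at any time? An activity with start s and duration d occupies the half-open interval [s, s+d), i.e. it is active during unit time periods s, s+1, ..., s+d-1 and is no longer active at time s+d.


Each activity i is active on [start_i, start_i + duration_i).
Compute total resource usage per time slot:
  t=0: active resources = [1], total = 1
  t=1: active resources = [1, 1], total = 2
  t=2: active resources = [1, 1], total = 2
  t=3: active resources = [1, 1], total = 2
  t=4: active resources = [4, 1], total = 5
  t=5: active resources = [1, 4], total = 5
  t=6: active resources = [1, 4], total = 5
  t=7: active resources = [1, 4], total = 5
  t=8: active resources = [1], total = 1
Peak resource demand = 5

5


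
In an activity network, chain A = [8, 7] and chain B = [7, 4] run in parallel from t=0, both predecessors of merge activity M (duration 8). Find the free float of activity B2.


ES(B2) = sum of predecessors on chain B = 7
EF(B2) = ES + duration = 7 + 4 = 11
Successor of B2 is M. ES(M) = max(sum(A), sum(B)) = max(15, 11) = 15
Free float = ES(successor) - EF(current) = 15 - 11 = 4

4


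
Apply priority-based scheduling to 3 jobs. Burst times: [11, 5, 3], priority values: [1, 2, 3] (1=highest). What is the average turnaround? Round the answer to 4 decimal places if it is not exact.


Sort by priority (ascending = highest first):
Order: [(1, 11), (2, 5), (3, 3)]
Completion times:
  Priority 1, burst=11, C=11
  Priority 2, burst=5, C=16
  Priority 3, burst=3, C=19
Average turnaround = 46/3 = 15.3333

15.3333


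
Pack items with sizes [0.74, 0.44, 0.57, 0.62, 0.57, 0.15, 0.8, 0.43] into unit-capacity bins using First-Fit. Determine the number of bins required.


Place items sequentially using First-Fit:
  Item 0.74 -> new Bin 1
  Item 0.44 -> new Bin 2
  Item 0.57 -> new Bin 3
  Item 0.62 -> new Bin 4
  Item 0.57 -> new Bin 5
  Item 0.15 -> Bin 1 (now 0.89)
  Item 0.8 -> new Bin 6
  Item 0.43 -> Bin 2 (now 0.87)
Total bins used = 6

6


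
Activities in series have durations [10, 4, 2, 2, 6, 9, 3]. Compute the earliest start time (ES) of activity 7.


Activity 7 starts after activities 1 through 6 complete.
Predecessor durations: [10, 4, 2, 2, 6, 9]
ES = 10 + 4 + 2 + 2 + 6 + 9 = 33

33


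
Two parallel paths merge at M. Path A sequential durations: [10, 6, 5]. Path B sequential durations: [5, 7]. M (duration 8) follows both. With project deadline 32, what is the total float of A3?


Forward pass: ES(A3) = sum of predecessors on chain A = 16
EF = ES + duration = 16 + 5 = 21
Backward pass: LF(M) = deadline = 32; LS(M) = 32 - 8 = 24
LF(A3) = LS(M) - sum(successors on chain A) = 24 - 0 = 24
LS = LF - duration = 24 - 5 = 19
Total float = LS - ES = 19 - 16 = 3

3


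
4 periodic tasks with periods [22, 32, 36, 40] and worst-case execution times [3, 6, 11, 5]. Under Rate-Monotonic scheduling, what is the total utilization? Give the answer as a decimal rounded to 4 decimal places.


Compute individual utilizations (exact fractions):
  Task 1: C/T = 3/22 (approx. 0.1364)
  Task 2: C/T = 6/32 = 3/16 (approx. 0.1875)
  Task 3: C/T = 11/36 (approx. 0.3056)
  Task 4: C/T = 5/40 = 1/8 (approx. 0.125)
Total utilization U = 3/22 + 3/16 + 11/36 + 1/8 = 1195/1584
Rounded to 4 decimal places: U = 0.7544
RM (Liu & Layland) bound for 4 tasks = 0.756828; compare with U = 1195/1584 (approx. 0.754419)
U <= bound, so schedulable by RM sufficient condition.

0.7544


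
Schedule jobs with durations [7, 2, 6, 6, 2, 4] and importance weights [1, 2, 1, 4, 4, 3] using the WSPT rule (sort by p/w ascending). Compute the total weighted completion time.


Compute p/w ratios and sort ascending (WSPT): [(2, 4), (2, 2), (4, 3), (6, 4), (6, 1), (7, 1)]
Compute weighted completion times:
  Job (p=2,w=4): C=2, w*C=4*2=8
  Job (p=2,w=2): C=4, w*C=2*4=8
  Job (p=4,w=3): C=8, w*C=3*8=24
  Job (p=6,w=4): C=14, w*C=4*14=56
  Job (p=6,w=1): C=20, w*C=1*20=20
  Job (p=7,w=1): C=27, w*C=1*27=27
Total weighted completion time = 143

143


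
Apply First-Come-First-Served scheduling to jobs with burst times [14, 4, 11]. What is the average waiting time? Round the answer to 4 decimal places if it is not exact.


FCFS order (as given): [14, 4, 11]
Waiting times:
  Job 1: wait = 0
  Job 2: wait = 14
  Job 3: wait = 18
Sum of waiting times = 32
Average waiting time = 32/3 = 10.6667

10.6667


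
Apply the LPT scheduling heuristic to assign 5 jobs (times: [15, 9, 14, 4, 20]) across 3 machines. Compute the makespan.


Sort jobs in decreasing order (LPT): [20, 15, 14, 9, 4]
Assign each job to the least loaded machine:
  Machine 1: jobs [20], load = 20
  Machine 2: jobs [15, 4], load = 19
  Machine 3: jobs [14, 9], load = 23
Makespan = max load = 23

23


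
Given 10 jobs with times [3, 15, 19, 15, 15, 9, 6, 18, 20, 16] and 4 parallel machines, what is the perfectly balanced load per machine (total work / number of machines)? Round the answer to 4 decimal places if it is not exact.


Total processing time = 3 + 15 + 19 + 15 + 15 + 9 + 6 + 18 + 20 + 16 = 136
Number of machines = 4
Ideal balanced load = 136 / 4 = 34.0

34.0


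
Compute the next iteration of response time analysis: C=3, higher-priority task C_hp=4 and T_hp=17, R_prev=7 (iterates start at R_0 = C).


R_next = C + ceil(R_prev / T_hp) * C_hp
ceil(7 / 17) = ceil(0.4118) = 1
Interference = 1 * 4 = 4
R_next = 3 + 4 = 7
R_next = R_prev, so the iteration has converged (response time = 7).

7


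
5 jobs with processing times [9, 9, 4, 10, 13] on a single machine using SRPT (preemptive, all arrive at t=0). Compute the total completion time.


Since all jobs arrive at t=0, SRPT equals SPT ordering.
SPT order: [4, 9, 9, 10, 13]
Completion times:
  Job 1: p=4, C=4
  Job 2: p=9, C=13
  Job 3: p=9, C=22
  Job 4: p=10, C=32
  Job 5: p=13, C=45
Total completion time = 4 + 13 + 22 + 32 + 45 = 116

116


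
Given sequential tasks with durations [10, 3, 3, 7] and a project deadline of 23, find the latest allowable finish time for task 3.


LF(activity 3) = deadline - sum of successor durations
Successors: activities 4 through 4 with durations [7]
Sum of successor durations = 7
LF = 23 - 7 = 16

16


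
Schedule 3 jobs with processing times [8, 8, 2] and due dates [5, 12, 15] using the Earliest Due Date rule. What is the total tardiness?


Sort by due date (EDD order): [(8, 5), (8, 12), (2, 15)]
Compute completion times and tardiness:
  Job 1: p=8, d=5, C=8, tardiness=max(0,8-5)=3
  Job 2: p=8, d=12, C=16, tardiness=max(0,16-12)=4
  Job 3: p=2, d=15, C=18, tardiness=max(0,18-15)=3
Total tardiness = 10

10


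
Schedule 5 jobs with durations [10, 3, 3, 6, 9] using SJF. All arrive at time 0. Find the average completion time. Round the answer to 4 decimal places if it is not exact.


SJF order (ascending): [3, 3, 6, 9, 10]
Completion times:
  Job 1: burst=3, C=3
  Job 2: burst=3, C=6
  Job 3: burst=6, C=12
  Job 4: burst=9, C=21
  Job 5: burst=10, C=31
Average completion = 73/5 = 14.6

14.6


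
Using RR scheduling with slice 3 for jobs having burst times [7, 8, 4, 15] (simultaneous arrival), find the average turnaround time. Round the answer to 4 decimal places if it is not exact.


Time quantum = 3
Execution trace:
  J1 runs 3 units, time = 3
  J2 runs 3 units, time = 6
  J3 runs 3 units, time = 9
  J4 runs 3 units, time = 12
  J1 runs 3 units, time = 15
  J2 runs 3 units, time = 18
  J3 runs 1 units, time = 19
  J4 runs 3 units, time = 22
  J1 runs 1 units, time = 23
  J2 runs 2 units, time = 25
  J4 runs 3 units, time = 28
  J4 runs 3 units, time = 31
  J4 runs 3 units, time = 34
Finish times: [23, 25, 19, 34]
Average turnaround = 101/4 = 25.25

25.25


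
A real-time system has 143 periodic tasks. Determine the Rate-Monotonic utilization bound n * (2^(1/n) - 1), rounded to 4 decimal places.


Compute 2^(1/143) = 1.0048589497
Subtract 1: 1.0048589497 - 1 = 0.0048589497
Multiply by n: 143 * 0.0048589497 = 0.6948298071
Round to 4 dp: 0.6948

0.6948


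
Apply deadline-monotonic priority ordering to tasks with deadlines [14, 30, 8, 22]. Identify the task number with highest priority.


Sort tasks by relative deadline (ascending):
  Task 3: deadline = 8
  Task 1: deadline = 14
  Task 4: deadline = 22
  Task 2: deadline = 30
Priority order (highest first): [3, 1, 4, 2]
Highest priority task = 3

3


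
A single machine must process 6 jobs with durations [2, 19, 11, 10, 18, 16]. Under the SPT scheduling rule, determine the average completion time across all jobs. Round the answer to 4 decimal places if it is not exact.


Sort jobs by processing time (SPT order): [2, 10, 11, 16, 18, 19]
Compute completion times sequentially:
  Job 1: processing = 2, completes at 2
  Job 2: processing = 10, completes at 12
  Job 3: processing = 11, completes at 23
  Job 4: processing = 16, completes at 39
  Job 5: processing = 18, completes at 57
  Job 6: processing = 19, completes at 76
Sum of completion times = 209
Average completion time = 209/6 = 34.8333

34.8333


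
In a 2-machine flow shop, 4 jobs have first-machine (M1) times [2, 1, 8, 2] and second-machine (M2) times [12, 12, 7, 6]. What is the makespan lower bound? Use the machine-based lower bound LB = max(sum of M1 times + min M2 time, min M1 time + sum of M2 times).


LB1 = sum(M1 times) + min(M2 times) = 13 + 6 = 19
LB2 = min(M1 times) + sum(M2 times) = 1 + 37 = 38
Lower bound = max(LB1, LB2) = max(19, 38) = 38

38


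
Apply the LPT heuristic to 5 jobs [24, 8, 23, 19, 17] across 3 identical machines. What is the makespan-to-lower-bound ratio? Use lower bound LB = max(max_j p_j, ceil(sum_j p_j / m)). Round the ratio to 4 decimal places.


LPT order: [24, 23, 19, 17, 8]
Machine loads after assignment: [24, 31, 36]
LPT makespan = 36
Lower bound = max(max_job, ceil(total/3)) = max(24, 31) = 31
Ratio = 36 / 31 = 1.1613

1.1613


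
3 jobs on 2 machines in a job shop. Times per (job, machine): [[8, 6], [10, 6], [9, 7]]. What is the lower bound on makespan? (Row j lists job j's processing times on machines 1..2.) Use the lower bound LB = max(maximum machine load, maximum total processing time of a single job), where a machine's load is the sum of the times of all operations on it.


Machine loads:
  Machine 1: 8 + 10 + 9 = 27
  Machine 2: 6 + 6 + 7 = 19
Max machine load = 27
Job totals:
  Job 1: 14
  Job 2: 16
  Job 3: 16
Max job total = 16
Lower bound = max(27, 16) = 27

27


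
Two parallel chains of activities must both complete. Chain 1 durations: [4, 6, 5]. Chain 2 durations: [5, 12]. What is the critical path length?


Path A total = 4 + 6 + 5 = 15
Path B total = 5 + 12 = 17
Critical path = longest path = max(15, 17) = 17

17


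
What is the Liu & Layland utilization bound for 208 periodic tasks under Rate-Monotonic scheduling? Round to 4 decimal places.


Compute 2^(1/208) = 1.0033379971
Subtract 1: 1.0033379971 - 1 = 0.0033379971
Multiply by n: 208 * 0.0033379971 = 0.6943033968
Round to 4 dp: 0.6943

0.6943


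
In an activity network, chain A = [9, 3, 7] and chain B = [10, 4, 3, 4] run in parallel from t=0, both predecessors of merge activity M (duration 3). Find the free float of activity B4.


ES(B4) = sum of predecessors on chain B = 17
EF(B4) = ES + duration = 17 + 4 = 21
Successor of B4 is M. ES(M) = max(sum(A), sum(B)) = max(19, 21) = 21
Free float = ES(successor) - EF(current) = 21 - 21 = 0

0


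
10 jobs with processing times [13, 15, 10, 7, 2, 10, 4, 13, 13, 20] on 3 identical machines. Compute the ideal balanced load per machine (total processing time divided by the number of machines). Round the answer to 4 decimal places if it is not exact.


Total processing time = 13 + 15 + 10 + 7 + 2 + 10 + 4 + 13 + 13 + 20 = 107
Number of machines = 3
Ideal balanced load = 107 / 3 = 35.6667

35.6667


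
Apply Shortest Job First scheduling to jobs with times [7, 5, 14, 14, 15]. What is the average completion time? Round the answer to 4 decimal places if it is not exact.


SJF order (ascending): [5, 7, 14, 14, 15]
Completion times:
  Job 1: burst=5, C=5
  Job 2: burst=7, C=12
  Job 3: burst=14, C=26
  Job 4: burst=14, C=40
  Job 5: burst=15, C=55
Average completion = 138/5 = 27.6

27.6


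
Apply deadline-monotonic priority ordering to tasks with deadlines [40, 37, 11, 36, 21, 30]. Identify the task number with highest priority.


Sort tasks by relative deadline (ascending):
  Task 3: deadline = 11
  Task 5: deadline = 21
  Task 6: deadline = 30
  Task 4: deadline = 36
  Task 2: deadline = 37
  Task 1: deadline = 40
Priority order (highest first): [3, 5, 6, 4, 2, 1]
Highest priority task = 3

3


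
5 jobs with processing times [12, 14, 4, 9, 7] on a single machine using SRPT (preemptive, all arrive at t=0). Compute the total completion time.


Since all jobs arrive at t=0, SRPT equals SPT ordering.
SPT order: [4, 7, 9, 12, 14]
Completion times:
  Job 1: p=4, C=4
  Job 2: p=7, C=11
  Job 3: p=9, C=20
  Job 4: p=12, C=32
  Job 5: p=14, C=46
Total completion time = 4 + 11 + 20 + 32 + 46 = 113

113


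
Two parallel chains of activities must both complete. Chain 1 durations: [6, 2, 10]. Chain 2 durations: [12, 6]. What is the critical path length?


Path A total = 6 + 2 + 10 = 18
Path B total = 12 + 6 = 18
Critical path = longest path = max(18, 18) = 18

18


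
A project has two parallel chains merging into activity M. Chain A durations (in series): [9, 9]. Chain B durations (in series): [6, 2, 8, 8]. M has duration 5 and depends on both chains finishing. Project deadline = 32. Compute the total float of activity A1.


Forward pass: ES(A1) = sum of predecessors on chain A = 0
EF = ES + duration = 0 + 9 = 9
Backward pass: LF(M) = deadline = 32; LS(M) = 32 - 5 = 27
LF(A1) = LS(M) - sum(successors on chain A) = 27 - 9 = 18
LS = LF - duration = 18 - 9 = 9
Total float = LS - ES = 9 - 0 = 9

9


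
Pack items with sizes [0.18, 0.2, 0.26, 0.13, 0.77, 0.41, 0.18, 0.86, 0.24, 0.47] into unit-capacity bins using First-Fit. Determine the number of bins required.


Place items sequentially using First-Fit:
  Item 0.18 -> new Bin 1
  Item 0.2 -> Bin 1 (now 0.38)
  Item 0.26 -> Bin 1 (now 0.64)
  Item 0.13 -> Bin 1 (now 0.77)
  Item 0.77 -> new Bin 2
  Item 0.41 -> new Bin 3
  Item 0.18 -> Bin 1 (now 0.95)
  Item 0.86 -> new Bin 4
  Item 0.24 -> Bin 3 (now 0.65)
  Item 0.47 -> new Bin 5
Total bins used = 5

5


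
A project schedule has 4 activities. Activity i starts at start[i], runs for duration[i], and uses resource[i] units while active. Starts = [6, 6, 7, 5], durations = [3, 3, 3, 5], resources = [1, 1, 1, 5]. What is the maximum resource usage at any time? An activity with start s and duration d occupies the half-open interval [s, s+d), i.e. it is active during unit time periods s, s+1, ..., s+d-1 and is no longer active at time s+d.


Each activity i is active on [start_i, start_i + duration_i).
Compute total resource usage per time slot:
  t=0: active resources = [], total = 0
  t=1: active resources = [], total = 0
  t=2: active resources = [], total = 0
  t=3: active resources = [], total = 0
  t=4: active resources = [], total = 0
  t=5: active resources = [5], total = 5
  t=6: active resources = [1, 1, 5], total = 7
  t=7: active resources = [1, 1, 1, 5], total = 8
  t=8: active resources = [1, 1, 1, 5], total = 8
  t=9: active resources = [1, 5], total = 6
Peak resource demand = 8

8


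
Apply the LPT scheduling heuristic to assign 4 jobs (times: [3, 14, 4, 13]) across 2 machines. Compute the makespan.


Sort jobs in decreasing order (LPT): [14, 13, 4, 3]
Assign each job to the least loaded machine:
  Machine 1: jobs [14, 3], load = 17
  Machine 2: jobs [13, 4], load = 17
Makespan = max load = 17

17


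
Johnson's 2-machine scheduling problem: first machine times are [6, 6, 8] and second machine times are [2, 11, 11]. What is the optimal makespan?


Apply Johnson's rule:
  Group 1 (a <= b): [(2, 6, 11), (3, 8, 11)]
  Group 2 (a > b): [(1, 6, 2)]
Optimal job order: [2, 3, 1]
Schedule:
  Job 2: M1 done at 6, M2 done at 17
  Job 3: M1 done at 14, M2 done at 28
  Job 1: M1 done at 20, M2 done at 30
Makespan = 30

30


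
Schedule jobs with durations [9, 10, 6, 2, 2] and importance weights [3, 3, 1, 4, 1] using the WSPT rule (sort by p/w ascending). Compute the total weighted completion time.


Compute p/w ratios and sort ascending (WSPT): [(2, 4), (2, 1), (9, 3), (10, 3), (6, 1)]
Compute weighted completion times:
  Job (p=2,w=4): C=2, w*C=4*2=8
  Job (p=2,w=1): C=4, w*C=1*4=4
  Job (p=9,w=3): C=13, w*C=3*13=39
  Job (p=10,w=3): C=23, w*C=3*23=69
  Job (p=6,w=1): C=29, w*C=1*29=29
Total weighted completion time = 149

149


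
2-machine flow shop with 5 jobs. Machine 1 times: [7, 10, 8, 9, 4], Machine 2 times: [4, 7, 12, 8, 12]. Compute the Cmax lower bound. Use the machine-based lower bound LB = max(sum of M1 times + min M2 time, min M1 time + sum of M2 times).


LB1 = sum(M1 times) + min(M2 times) = 38 + 4 = 42
LB2 = min(M1 times) + sum(M2 times) = 4 + 43 = 47
Lower bound = max(LB1, LB2) = max(42, 47) = 47

47


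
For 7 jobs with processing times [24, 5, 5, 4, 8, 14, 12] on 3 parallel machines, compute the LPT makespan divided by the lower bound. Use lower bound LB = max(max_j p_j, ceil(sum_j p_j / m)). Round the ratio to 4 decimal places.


LPT order: [24, 14, 12, 8, 5, 5, 4]
Machine loads after assignment: [24, 24, 24]
LPT makespan = 24
Lower bound = max(max_job, ceil(total/3)) = max(24, 24) = 24
Ratio = 24 / 24 = 1.0

1.0
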